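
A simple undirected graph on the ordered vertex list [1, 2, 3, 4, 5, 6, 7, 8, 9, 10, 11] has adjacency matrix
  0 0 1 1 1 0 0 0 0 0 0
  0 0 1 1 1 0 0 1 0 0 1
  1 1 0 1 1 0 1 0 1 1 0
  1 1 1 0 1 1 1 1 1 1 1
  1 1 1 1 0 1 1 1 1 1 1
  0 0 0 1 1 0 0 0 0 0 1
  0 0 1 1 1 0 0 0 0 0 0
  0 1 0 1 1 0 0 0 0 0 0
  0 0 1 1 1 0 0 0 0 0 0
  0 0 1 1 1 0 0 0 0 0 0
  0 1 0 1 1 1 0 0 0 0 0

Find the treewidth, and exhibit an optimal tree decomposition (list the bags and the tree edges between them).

Treewidth 3.
Bags: B1 = {3, 4, 5, 9}  B2 = {2, 3, 4, 5}  B3 = {3, 4, 5, 7}  B4 = {2, 4, 5, 11}  B5 = {4, 5, 6, 11}  B6 = {1, 3, 4, 5}  B7 = {3, 4, 5, 10}  B8 = {2, 4, 5, 8}
Tree: B1–B2, B1–B3, B2–B4, B4–B5, B1–B6, B6–B7, B2–B8

Each bag holds 4 vertices, so the decomposition has width 3, which upper-bounds the treewidth. On the other hand G contains the 4-clique {2, 4, 5, 8}. A clique must lie in a single bag of any decomposition, so no decomposition can have width below 3. Hence tw(G) = 3 exactly.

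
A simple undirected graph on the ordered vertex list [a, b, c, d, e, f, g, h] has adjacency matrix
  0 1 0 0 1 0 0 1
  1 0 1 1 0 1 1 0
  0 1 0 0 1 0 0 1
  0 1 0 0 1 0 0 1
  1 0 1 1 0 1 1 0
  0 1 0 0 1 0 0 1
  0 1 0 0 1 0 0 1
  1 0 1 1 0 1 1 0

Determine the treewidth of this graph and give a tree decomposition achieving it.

Treewidth 3.
Bags: B1 = {b, c, e, h}  B2 = {b, d, e, h}  B3 = {a, b, e, h}  B4 = {b, e, g, h}  B5 = {b, e, f, h}
Tree: B1–B2, B2–B3, B3–B4, B4–B5

Each bag holds 4 vertices, so the decomposition has width 3, which upper-bounds the treewidth. For the lower bound: the 4 vertex sets {b,c}, {d,h}, {e}, {a} are disjoint, each induces a connected subgraph, and every pair is joined by at least one edge of G. Contracting each set to a single vertex therefore yields K_{4} as a minor, and since treewidth is minor-monotone, tw(G) ≥ tw(K_{4}) = 3. Therefore the treewidth is 3.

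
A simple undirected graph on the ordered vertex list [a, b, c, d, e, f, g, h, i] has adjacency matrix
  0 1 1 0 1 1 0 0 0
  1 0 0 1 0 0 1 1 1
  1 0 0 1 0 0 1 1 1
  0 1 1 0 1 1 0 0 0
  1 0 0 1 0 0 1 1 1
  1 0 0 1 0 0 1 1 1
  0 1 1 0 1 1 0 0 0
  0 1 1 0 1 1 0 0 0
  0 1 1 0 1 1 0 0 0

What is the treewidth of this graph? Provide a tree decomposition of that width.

Treewidth 4.
One such decomposition:
Bags: B1 = {b, c, e, f, g}  B2 = {a, b, c, e, f}  B3 = {b, c, d, e, f}  B4 = {b, c, e, f, h}  B5 = {b, c, e, f, i}
Tree: B1–B2, B2–B3, B3–B4, B4–B5

The largest bag has 5 vertices, giving width 4; this decomposition certifies tw(G) ≤ 4. For the lower bound: the 5 vertex sets {b,g}, {a,c}, {d,e}, {f}, {h} are disjoint, each induces a connected subgraph, and every pair is joined by at least one edge of G. Contracting each set to a single vertex therefore yields K_{5} as a minor, and since treewidth is minor-monotone, tw(G) ≥ tw(K_{5}) = 4. Combining the bounds, tw(G) = 4.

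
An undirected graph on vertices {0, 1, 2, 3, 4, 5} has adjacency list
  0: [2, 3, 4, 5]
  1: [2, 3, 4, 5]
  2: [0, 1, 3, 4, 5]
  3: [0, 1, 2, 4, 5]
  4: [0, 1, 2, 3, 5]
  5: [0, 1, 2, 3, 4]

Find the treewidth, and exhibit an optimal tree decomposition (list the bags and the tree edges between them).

Treewidth 4.
One such decomposition:
Bags: B1 = {0, 2, 3, 4, 5}  B2 = {1, 2, 3, 4, 5}
Tree: B1–B2

Every bag has size at most 5, so the width is 5 − 1 = 4 and tw(G) ≤ 4. On the other hand G contains the 5-clique {0, 2, 3, 4, 5}. A clique must lie in a single bag of any decomposition, so no decomposition can have width below 4. The upper and lower bounds meet at 4, so that is the treewidth.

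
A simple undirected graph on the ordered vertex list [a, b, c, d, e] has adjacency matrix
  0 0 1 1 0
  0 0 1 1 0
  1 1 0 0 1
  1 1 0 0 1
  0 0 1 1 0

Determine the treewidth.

2

A width-2 tree decomposition is:
Bags: B1 = {b, c, d}  B2 = {a, c, d}  B3 = {c, d, e}
Tree: B1–B2, B2–B3
Every bag has size at most 3, so the width is 3 − 1 = 2 and tw(G) ≤ 2. Since d–b–c–a–d is a cycle in G, G is not acyclic. Forests are exactly the graphs of treewidth ≤ 1, so tw(G) ≥ 2. Therefore the treewidth is 2.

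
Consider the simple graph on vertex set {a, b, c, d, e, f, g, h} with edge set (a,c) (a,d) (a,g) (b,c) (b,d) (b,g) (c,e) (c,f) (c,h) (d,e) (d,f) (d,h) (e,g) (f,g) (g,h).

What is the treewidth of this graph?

3

A width-3 tree decomposition is:
Bags: B1 = {a, c, d, g}  B2 = {b, c, d, g}  B3 = {c, d, g, h}  B4 = {c, d, e, g}  B5 = {c, d, f, g}
Tree: B1–B2, B2–B3, B3–B4, B4–B5
Each bag holds 4 vertices, so the decomposition has width 3, which upper-bounds the treewidth. For the lower bound: the 4 vertex sets {a,g}, {b,d}, {c}, {h} are disjoint, each induces a connected subgraph, and every pair is joined by at least one edge of G. Contracting each set to a single vertex therefore yields K_{4} as a minor, and since treewidth is minor-monotone, tw(G) ≥ tw(K_{4}) = 3. The upper and lower bounds meet at 3, so that is the treewidth.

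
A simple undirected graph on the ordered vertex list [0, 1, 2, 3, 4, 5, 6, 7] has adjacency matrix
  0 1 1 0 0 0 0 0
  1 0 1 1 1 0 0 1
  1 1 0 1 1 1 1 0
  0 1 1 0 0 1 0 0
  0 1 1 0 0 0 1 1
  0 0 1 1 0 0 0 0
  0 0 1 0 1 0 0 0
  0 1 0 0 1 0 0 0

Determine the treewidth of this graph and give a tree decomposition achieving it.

The largest bag has 3 vertices, giving width 2; this decomposition certifies tw(G) ≤ 2. On the other hand G contains the 3-clique {0, 1, 2}. A clique must lie in a single bag of any decomposition, so no decomposition can have width below 2. Combining the bounds, tw(G) = 2.

Treewidth 2.
One such decomposition:
Bags: B1 = {1, 2, 4}  B2 = {1, 4, 7}  B3 = {0, 1, 2}  B4 = {2, 4, 6}  B5 = {1, 2, 3}  B6 = {2, 3, 5}
Tree: B1–B2, B1–B3, B1–B4, B1–B5, B5–B6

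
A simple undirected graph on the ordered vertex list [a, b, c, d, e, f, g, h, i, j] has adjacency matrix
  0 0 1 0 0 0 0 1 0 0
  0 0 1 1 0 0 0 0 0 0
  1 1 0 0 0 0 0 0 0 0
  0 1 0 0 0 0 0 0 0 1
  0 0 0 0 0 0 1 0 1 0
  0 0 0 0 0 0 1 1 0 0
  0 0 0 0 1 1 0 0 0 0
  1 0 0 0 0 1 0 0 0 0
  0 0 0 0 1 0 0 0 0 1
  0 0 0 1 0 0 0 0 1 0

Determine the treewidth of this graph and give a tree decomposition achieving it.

Every bag has size at most 3, so the width is 3 − 1 = 2 and tw(G) ≤ 2. For the lower bound, G contains the cycle e–g–f–h–a–c–b–d–j–i–e, so G is not a forest; only forests have treewidth ≤ 1, hence tw(G) ≥ 2. The upper and lower bounds meet at 2, so that is the treewidth.

Treewidth 2.
One such decomposition:
Bags: B1 = {e, f, g}  B2 = {e, f, h}  B3 = {a, e, h}  B4 = {a, c, e}  B5 = {b, c, e}  B6 = {b, d, e}  B7 = {d, e, j}  B8 = {e, i, j}
Tree: B1–B2, B2–B3, B3–B4, B4–B5, B5–B6, B6–B7, B7–B8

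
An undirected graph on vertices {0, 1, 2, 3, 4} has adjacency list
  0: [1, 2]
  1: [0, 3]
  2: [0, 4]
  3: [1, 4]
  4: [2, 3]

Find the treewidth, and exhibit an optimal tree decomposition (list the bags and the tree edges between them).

Treewidth 2.
Bags: B1 = {1, 3, 4}  B2 = {0, 1, 4}  B3 = {0, 2, 4}
Tree: B1–B2, B2–B3

Every bag has size at most 3, so the width is 3 − 1 = 2 and tw(G) ≤ 2. The edges 4–3–1–0–2–4 form a cycle, so G is not a tree and its treewidth is at least 2. The upper and lower bounds meet at 2, so that is the treewidth.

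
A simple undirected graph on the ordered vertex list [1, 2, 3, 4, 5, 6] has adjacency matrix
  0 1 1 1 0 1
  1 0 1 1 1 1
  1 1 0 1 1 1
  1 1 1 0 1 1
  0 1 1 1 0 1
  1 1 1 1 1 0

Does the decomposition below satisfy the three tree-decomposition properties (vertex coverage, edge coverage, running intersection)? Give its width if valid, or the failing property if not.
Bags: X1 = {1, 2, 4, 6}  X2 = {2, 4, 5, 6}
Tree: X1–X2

No — vertex 3 appears in no bag.

A tree decomposition must satisfy three properties: every vertex lies in some bag; for every edge, both endpoints lie together in some bag; and for every vertex, the bags containing it form a connected subtree. Here vertex 3 appears in no bag, so the decomposition is invalid.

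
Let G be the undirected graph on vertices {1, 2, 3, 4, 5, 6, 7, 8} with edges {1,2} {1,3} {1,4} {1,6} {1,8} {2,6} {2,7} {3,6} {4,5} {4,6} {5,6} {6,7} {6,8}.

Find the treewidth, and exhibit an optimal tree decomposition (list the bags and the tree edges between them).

Treewidth 2.
Bags: B1 = {1, 4, 6}  B2 = {1, 2, 6}  B3 = {4, 5, 6}  B4 = {1, 6, 8}  B5 = {2, 6, 7}  B6 = {1, 3, 6}
Tree: B1–B2, B1–B3, B2–B4, B2–B5, B4–B6

Every bag has size at most 3, so the width is 3 − 1 = 2 and tw(G) ≤ 2. On the other hand G contains the 3-clique {1, 6, 8}. A clique must lie in a single bag of any decomposition, so no decomposition can have width below 2. The upper and lower bounds meet at 2, so that is the treewidth.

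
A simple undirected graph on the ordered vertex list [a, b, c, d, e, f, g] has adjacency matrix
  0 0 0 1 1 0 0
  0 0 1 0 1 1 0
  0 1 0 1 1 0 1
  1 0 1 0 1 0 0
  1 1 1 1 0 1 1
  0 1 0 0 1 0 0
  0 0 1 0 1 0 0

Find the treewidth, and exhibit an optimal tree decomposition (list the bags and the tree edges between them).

Each bag holds 3 vertices, so the decomposition has width 2, which upper-bounds the treewidth. Conversely, {a, d, e} is a clique of size 3, and the vertices of any clique must share a bag in every tree decomposition; so some bag has ≥ 3 vertices and tw(G) ≥ 2. Hence tw(G) = 2 exactly.

Treewidth 2.
One such decomposition:
Bags: B1 = {b, c, e}  B2 = {b, e, f}  B3 = {c, d, e}  B4 = {c, e, g}  B5 = {a, d, e}
Tree: B1–B2, B1–B3, B3–B4, B3–B5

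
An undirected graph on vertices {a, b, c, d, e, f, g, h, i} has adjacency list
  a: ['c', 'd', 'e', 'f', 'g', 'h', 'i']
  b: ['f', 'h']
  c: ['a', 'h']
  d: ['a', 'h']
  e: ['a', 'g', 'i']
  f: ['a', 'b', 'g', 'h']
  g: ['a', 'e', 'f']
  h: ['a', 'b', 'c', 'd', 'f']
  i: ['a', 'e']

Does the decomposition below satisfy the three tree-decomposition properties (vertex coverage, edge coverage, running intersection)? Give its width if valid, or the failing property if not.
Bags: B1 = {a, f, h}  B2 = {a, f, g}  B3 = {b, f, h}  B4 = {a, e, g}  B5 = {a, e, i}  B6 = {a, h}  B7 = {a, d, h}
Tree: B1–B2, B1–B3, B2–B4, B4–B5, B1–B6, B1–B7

No — vertex c appears in no bag.

A tree decomposition must satisfy three properties: every vertex lies in some bag; for every edge, both endpoints lie together in some bag; and for every vertex, the bags containing it form a connected subtree. Here vertex c appears in no bag, so the decomposition is invalid.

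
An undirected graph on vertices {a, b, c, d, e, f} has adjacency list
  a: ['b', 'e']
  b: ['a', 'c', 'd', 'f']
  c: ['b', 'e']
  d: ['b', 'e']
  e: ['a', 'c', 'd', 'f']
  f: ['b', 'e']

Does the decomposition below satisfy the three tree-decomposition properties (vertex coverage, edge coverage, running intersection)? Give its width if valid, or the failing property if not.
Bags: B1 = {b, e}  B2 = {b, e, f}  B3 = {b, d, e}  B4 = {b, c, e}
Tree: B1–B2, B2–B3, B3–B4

No — vertex a appears in no bag.

A tree decomposition must satisfy three properties: every vertex lies in some bag; for every edge, both endpoints lie together in some bag; and for every vertex, the bags containing it form a connected subtree. Here vertex a appears in no bag, so the decomposition is invalid.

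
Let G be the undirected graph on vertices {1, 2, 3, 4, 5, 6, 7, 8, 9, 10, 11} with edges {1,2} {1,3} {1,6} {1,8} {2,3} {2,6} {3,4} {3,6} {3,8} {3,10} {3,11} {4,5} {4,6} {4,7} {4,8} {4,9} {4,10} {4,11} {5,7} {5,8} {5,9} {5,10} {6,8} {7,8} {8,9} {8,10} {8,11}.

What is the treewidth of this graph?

A width-3 tree decomposition is:
Bags: B1 = {3, 4, 8, 11}  B2 = {3, 4, 8, 10}  B3 = {4, 5, 8, 10}  B4 = {4, 5, 8, 9}  B5 = {3, 4, 6, 8}  B6 = {1, 3, 6, 8}  B7 = {4, 5, 7, 8}  B8 = {1, 2, 3, 6}
Tree: B1–B2, B2–B3, B3–B4, B2–B5, B5–B6, B4–B7, B6–B8
The largest bag has 4 vertices, giving width 3; this decomposition certifies tw(G) ≤ 3. Conversely, {1, 3, 6, 8} is a clique of size 4, and the vertices of any clique must share a bag in every tree decomposition; so some bag has ≥ 4 vertices and tw(G) ≥ 3. Hence tw(G) = 3 exactly.

3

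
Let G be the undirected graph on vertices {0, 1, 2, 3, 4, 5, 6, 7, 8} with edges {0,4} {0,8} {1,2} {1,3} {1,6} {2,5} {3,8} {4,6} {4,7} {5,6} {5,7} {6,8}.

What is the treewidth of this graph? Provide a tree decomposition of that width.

Treewidth 3.
Bags: B1 = {1, 2, 3, 5}  B2 = {1, 3, 5, 6}  B3 = {3, 5, 6, 8}  B4 = {5, 6, 7, 8}  B5 = {4, 6, 7, 8}  B6 = {0, 4, 7, 8}
Tree: B1–B2, B2–B3, B3–B4, B4–B5, B5–B6

Each bag holds 4 vertices, so the decomposition has width 3, which upper-bounds the treewidth. For the lower bound: the 4 vertex sets {1,2,3}, {5}, {6}, {0,4,7,8} are disjoint, each induces a connected subgraph, and every pair is joined by at least one edge of G. Contracting each set to a single vertex therefore yields K_{4} as a minor, and since treewidth is minor-monotone, tw(G) ≥ tw(K_{4}) = 3. Therefore the treewidth is 3.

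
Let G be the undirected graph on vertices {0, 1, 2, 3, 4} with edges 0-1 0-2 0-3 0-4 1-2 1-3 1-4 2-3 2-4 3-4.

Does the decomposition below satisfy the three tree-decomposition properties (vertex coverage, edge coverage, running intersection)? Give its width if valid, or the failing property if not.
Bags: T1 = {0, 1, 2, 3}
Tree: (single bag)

A tree decomposition must satisfy three properties: every vertex lies in some bag; for every edge, both endpoints lie together in some bag; and for every vertex, the bags containing it form a connected subtree. Here vertex 4 appears in no bag, so the decomposition is invalid.

No — vertex 4 appears in no bag.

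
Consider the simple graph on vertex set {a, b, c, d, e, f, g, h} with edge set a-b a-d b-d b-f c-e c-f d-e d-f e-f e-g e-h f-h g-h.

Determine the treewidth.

2

A width-2 tree decomposition is:
Bags: B1 = {d, e, f}  B2 = {e, f, h}  B3 = {e, g, h}  B4 = {c, e, f}  B5 = {b, d, f}  B6 = {a, b, d}
Tree: B1–B2, B2–B3, B1–B4, B1–B5, B5–B6
The largest bag has 3 vertices, giving width 2; this decomposition certifies tw(G) ≤ 2. On the other hand G contains the 3-clique {e, g, h}. A clique must lie in a single bag of any decomposition, so no decomposition can have width below 2. The upper and lower bounds meet at 2, so that is the treewidth.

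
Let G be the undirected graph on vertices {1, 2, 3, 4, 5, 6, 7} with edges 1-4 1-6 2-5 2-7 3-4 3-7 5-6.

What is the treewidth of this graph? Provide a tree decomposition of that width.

Treewidth 2.
One such decomposition:
Bags: B1 = {2, 5, 6}  B2 = {2, 6, 7}  B3 = {3, 6, 7}  B4 = {3, 4, 6}  B5 = {1, 4, 6}
Tree: B1–B2, B2–B3, B3–B4, B4–B5

Each bag holds 3 vertices, so the decomposition has width 2, which upper-bounds the treewidth. For the lower bound, G contains the cycle 6–5–2–7–3–4–1–6, so G is not a forest; only forests have treewidth ≤ 1, hence tw(G) ≥ 2. Therefore the treewidth is 2.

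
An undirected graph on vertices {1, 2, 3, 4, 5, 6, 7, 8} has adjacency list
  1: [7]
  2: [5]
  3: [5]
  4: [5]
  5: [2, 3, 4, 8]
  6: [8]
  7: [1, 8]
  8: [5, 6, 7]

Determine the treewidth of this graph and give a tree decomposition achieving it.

Treewidth 1.
One optimal decomposition is:
Bags: B1 = {7, 8}  B2 = {6, 8}  B3 = {5, 8}  B4 = {1, 7}  B5 = {4, 5}  B6 = {2, 5}  B7 = {3, 5}
Tree: B1–B2, B1–B3, B1–B4, B3–B5, B3–B6, B3–B7

Each bag holds 2 vertices, so the decomposition has width 1, which upper-bounds the treewidth. Any graph with an edge has treewidth ≥ 1, and G has the edge 7–8. The upper and lower bounds meet at 1, so that is the treewidth.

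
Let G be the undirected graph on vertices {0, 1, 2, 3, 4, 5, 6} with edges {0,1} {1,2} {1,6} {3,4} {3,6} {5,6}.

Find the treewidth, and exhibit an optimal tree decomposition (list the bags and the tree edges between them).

Treewidth 1.
Bags: B1 = {1, 6}  B2 = {3, 6}  B3 = {3, 4}  B4 = {5, 6}  B5 = {0, 1}  B6 = {1, 2}
Tree: B1–B2, B2–B3, B1–B4, B1–B5, B1–B6

Every bag has size at most 2, so the width is 2 − 1 = 1 and tw(G) ≤ 1. Since G has at least one edge (e.g. 1–6), it is not an edgeless graph, so tw(G) ≥ 1. Combining the bounds, tw(G) = 1.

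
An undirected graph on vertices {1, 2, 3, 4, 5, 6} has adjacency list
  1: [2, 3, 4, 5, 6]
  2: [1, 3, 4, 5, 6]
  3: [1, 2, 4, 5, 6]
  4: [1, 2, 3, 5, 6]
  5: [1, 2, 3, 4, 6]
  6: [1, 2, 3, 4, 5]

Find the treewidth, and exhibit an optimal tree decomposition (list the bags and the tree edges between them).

A single bag containing all 6 vertices is trivially a valid decomposition of width 5. Conversely, {1, 2, 3, 4, 5, 6} is a clique of size 6, and the vertices of any clique must share a bag in every tree decomposition; so some bag has ≥ 6 vertices and tw(G) ≥ 5. Therefore the treewidth is 5.

Treewidth 5.
One such decomposition:
Bags: B1 = {1, 2, 3, 4, 5, 6}
Tree: (single bag)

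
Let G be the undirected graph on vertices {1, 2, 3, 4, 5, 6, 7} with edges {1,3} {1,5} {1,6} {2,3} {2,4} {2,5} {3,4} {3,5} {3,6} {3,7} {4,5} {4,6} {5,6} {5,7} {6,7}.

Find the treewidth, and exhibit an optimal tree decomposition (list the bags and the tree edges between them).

Each bag holds 4 vertices, so the decomposition has width 3, which upper-bounds the treewidth. For the lower bound, the 4 vertices {2, 3, 4, 5} are pairwise adjacent, and any tree decomposition puts a clique entirely inside one bag — forcing width ≥ 3. Hence tw(G) = 3 exactly.

Treewidth 3.
Bags: B1 = {3, 5, 6, 7}  B2 = {3, 4, 5, 6}  B3 = {1, 3, 5, 6}  B4 = {2, 3, 4, 5}
Tree: B1–B2, B1–B3, B2–B4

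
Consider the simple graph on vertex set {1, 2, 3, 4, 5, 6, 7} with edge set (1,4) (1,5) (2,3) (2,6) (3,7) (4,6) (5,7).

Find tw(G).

A width-2 tree decomposition is:
Bags: B1 = {2, 3, 6}  B2 = {3, 4, 6}  B3 = {1, 3, 4}  B4 = {1, 3, 5}  B5 = {3, 5, 7}
Tree: B1–B2, B2–B3, B3–B4, B4–B5
Each bag holds 3 vertices, so the decomposition has width 2, which upper-bounds the treewidth. The edges 3–2–6–4–1–5–7–3 form a cycle, so G is not a tree and its treewidth is at least 2. Combining the bounds, tw(G) = 2.

2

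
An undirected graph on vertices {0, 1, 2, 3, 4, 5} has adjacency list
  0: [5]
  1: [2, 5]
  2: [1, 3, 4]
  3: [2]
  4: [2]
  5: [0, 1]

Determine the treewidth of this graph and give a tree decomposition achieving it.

Treewidth 1.
Bags: B1 = {0, 5}  B2 = {1, 5}  B3 = {1, 2}  B4 = {2, 3}  B5 = {2, 4}
Tree: B1–B2, B2–B3, B3–B4, B3–B5

Each bag holds 2 vertices, so the decomposition has width 1, which upper-bounds the treewidth. Since G has at least one edge (e.g. 5–0), it is not an edgeless graph, so tw(G) ≥ 1. Hence tw(G) = 1 exactly.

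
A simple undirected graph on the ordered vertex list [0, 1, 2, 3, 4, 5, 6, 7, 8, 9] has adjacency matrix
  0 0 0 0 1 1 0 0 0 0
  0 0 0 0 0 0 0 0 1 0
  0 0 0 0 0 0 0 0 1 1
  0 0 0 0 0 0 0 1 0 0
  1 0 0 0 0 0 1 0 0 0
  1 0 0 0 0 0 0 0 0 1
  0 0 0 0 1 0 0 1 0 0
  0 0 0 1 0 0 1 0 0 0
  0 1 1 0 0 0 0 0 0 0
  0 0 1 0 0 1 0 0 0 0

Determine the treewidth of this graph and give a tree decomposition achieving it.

Treewidth 1.
Bags: B1 = {3, 7}  B2 = {6, 7}  B3 = {4, 6}  B4 = {0, 4}  B5 = {0, 5}  B6 = {5, 9}  B7 = {2, 9}  B8 = {2, 8}  B9 = {1, 8}
Tree: B1–B2, B2–B3, B3–B4, B4–B5, B5–B6, B6–B7, B7–B8, B8–B9

Every bag has size at most 2, so the width is 2 − 1 = 1 and tw(G) ≤ 1. Any graph with an edge has treewidth ≥ 1, and G has the edge 3–7. Therefore the treewidth is 1.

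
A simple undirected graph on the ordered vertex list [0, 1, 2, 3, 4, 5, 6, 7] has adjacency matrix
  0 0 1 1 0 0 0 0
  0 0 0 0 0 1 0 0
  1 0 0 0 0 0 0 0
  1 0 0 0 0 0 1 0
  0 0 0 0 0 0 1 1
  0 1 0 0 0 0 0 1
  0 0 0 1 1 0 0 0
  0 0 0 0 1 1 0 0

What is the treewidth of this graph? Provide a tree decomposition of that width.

Treewidth 1.
One such decomposition:
Bags: B1 = {0, 2}  B2 = {0, 3}  B3 = {3, 6}  B4 = {4, 6}  B5 = {4, 7}  B6 = {5, 7}  B7 = {1, 5}
Tree: B1–B2, B2–B3, B3–B4, B4–B5, B5–B6, B6–B7

The largest bag has 2 vertices, giving width 1; this decomposition certifies tw(G) ≤ 1. Since G has at least one edge (e.g. 2–0), it is not an edgeless graph, so tw(G) ≥ 1. Hence tw(G) = 1 exactly.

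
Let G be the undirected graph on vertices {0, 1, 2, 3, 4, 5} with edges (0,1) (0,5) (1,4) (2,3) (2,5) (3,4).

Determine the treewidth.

2

A width-2 tree decomposition is:
Bags: B1 = {0, 1, 4}  B2 = {0, 4, 5}  B3 = {2, 4, 5}  B4 = {2, 3, 4}
Tree: B1–B2, B2–B3, B3–B4
The largest bag has 3 vertices, giving width 2; this decomposition certifies tw(G) ≤ 2. Since 4–1–0–5–2–3–4 is a cycle in G, G is not acyclic. Forests are exactly the graphs of treewidth ≤ 1, so tw(G) ≥ 2. The upper and lower bounds meet at 2, so that is the treewidth.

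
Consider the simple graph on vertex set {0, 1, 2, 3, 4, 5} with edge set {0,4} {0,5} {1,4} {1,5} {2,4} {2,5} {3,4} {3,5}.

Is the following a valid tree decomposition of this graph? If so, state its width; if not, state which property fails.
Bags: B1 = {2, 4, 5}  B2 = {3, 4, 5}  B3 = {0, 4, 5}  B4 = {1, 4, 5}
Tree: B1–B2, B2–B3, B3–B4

Yes; width 2.

Checking the three conditions: (i) the bags cover all of {0, 1, 2, 3, 4, 5}; (ii) for each edge, some bag contains both endpoints; (iii) the bags containing any fixed vertex form a subtree. All hold, so the decomposition is valid with width 3 − 1 = 2.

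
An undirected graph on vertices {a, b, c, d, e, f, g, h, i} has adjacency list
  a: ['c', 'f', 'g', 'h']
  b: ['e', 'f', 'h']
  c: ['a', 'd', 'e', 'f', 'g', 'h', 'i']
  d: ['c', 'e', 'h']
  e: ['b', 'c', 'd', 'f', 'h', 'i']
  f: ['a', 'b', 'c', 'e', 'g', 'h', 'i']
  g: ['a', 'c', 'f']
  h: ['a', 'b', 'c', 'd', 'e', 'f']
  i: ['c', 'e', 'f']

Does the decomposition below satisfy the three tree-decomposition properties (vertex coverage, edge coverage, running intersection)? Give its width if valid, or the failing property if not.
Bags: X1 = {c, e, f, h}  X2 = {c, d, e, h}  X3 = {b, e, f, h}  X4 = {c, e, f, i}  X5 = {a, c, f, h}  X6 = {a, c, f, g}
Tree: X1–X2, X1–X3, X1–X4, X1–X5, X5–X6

Checking the three conditions: (i) the bags cover all of {a, b, c, d, e, f, g, h, i}; (ii) for each edge, some bag contains both endpoints; (iii) the bags containing any fixed vertex form a subtree. All hold, so the decomposition is valid with width 4 − 1 = 3.

Yes; width 3.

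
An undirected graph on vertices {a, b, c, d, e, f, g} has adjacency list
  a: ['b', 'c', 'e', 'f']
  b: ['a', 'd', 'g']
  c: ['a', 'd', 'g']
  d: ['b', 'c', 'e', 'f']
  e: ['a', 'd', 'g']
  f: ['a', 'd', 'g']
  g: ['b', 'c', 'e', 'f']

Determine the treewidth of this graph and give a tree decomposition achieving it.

The largest bag has 4 vertices, giving width 3; this decomposition certifies tw(G) ≤ 3. For the lower bound: the 4 vertex sets {a,c}, {e,g}, {d}, {b} are disjoint, each induces a connected subgraph, and every pair is joined by at least one edge of G. Contracting each set to a single vertex therefore yields K_{4} as a minor, and since treewidth is minor-monotone, tw(G) ≥ tw(K_{4}) = 3. Combining the bounds, tw(G) = 3.

Treewidth 3.
One optimal decomposition is:
Bags: B1 = {a, c, d, g}  B2 = {a, d, e, g}  B3 = {a, b, d, g}  B4 = {a, d, f, g}
Tree: B1–B2, B2–B3, B3–B4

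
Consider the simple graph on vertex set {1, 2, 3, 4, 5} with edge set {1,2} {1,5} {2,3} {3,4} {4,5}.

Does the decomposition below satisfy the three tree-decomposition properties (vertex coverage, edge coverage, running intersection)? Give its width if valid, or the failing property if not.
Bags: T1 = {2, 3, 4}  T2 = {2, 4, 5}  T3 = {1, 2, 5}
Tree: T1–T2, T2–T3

Every vertex of G appears in some bag (union = {1, 2, 3, 4, 5}); every edge is covered by a bag; and for each vertex v the set of bags containing v is connected in the bag tree. The decomposition is therefore valid. The largest bag has 3 vertices, so the width is 2.

Yes; width 2.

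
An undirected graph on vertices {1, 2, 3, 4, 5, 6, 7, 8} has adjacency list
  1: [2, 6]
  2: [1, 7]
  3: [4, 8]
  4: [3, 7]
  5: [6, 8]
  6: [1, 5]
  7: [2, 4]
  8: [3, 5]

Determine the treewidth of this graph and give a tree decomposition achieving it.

The largest bag has 3 vertices, giving width 2; this decomposition certifies tw(G) ≤ 2. For the lower bound, G contains the cycle 3–8–5–6–1–2–7–4–3, so G is not a forest; only forests have treewidth ≤ 1, hence tw(G) ≥ 2. Hence tw(G) = 2 exactly.

Treewidth 2.
One optimal decomposition is:
Bags: B1 = {3, 5, 8}  B2 = {3, 5, 6}  B3 = {1, 3, 6}  B4 = {1, 2, 3}  B5 = {2, 3, 7}  B6 = {3, 4, 7}
Tree: B1–B2, B2–B3, B3–B4, B4–B5, B5–B6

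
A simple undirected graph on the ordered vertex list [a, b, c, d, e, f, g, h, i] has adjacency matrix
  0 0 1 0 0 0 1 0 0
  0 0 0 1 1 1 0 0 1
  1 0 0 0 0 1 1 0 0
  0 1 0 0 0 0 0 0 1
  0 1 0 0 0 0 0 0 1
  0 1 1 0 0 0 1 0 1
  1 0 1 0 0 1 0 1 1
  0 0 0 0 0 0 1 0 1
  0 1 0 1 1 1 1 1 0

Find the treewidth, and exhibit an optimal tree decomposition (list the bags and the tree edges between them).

Treewidth 2.
One optimal decomposition is:
Bags: B1 = {f, g, i}  B2 = {b, f, i}  B3 = {c, f, g}  B4 = {b, e, i}  B5 = {b, d, i}  B6 = {g, h, i}  B7 = {a, c, g}
Tree: B1–B2, B1–B3, B2–B4, B4–B5, B1–B6, B3–B7

Every bag has size at most 3, so the width is 3 − 1 = 2 and tw(G) ≤ 2. For the lower bound, the 3 vertices {c, f, g} are pairwise adjacent, and any tree decomposition puts a clique entirely inside one bag — forcing width ≥ 2. Combining the bounds, tw(G) = 2.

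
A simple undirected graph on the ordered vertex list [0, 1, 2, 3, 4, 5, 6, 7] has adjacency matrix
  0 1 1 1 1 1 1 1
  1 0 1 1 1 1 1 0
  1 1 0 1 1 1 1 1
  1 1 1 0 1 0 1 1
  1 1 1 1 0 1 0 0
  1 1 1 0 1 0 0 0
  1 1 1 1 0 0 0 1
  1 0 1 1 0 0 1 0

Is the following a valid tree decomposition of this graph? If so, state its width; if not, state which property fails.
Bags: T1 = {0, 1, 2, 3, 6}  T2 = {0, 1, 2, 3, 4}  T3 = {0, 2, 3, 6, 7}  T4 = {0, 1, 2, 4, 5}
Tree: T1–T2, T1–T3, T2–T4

Every vertex of G appears in some bag (union = {0, 1, 2, 3, 4, 5, 6, 7}); every edge is covered by a bag; and for each vertex v the set of bags containing v is connected in the bag tree. The decomposition is therefore valid. The largest bag has 5 vertices, so the width is 4.

Yes; width 4.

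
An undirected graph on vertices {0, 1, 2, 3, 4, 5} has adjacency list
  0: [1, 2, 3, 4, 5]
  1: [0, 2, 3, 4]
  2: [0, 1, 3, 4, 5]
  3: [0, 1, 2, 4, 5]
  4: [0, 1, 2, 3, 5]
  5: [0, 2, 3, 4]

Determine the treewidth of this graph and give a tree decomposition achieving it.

Treewidth 4.
Bags: B1 = {0, 2, 3, 4, 5}  B2 = {0, 1, 2, 3, 4}
Tree: B1–B2

The largest bag has 5 vertices, giving width 4; this decomposition certifies tw(G) ≤ 4. Conversely, {0, 1, 2, 3, 4} is a clique of size 5, and the vertices of any clique must share a bag in every tree decomposition; so some bag has ≥ 5 vertices and tw(G) ≥ 4. Therefore the treewidth is 4.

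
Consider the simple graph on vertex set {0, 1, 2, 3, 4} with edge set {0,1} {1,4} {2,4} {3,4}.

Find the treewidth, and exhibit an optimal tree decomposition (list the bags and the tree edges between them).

Each bag holds 2 vertices, so the decomposition has width 1, which upper-bounds the treewidth. G has an edge, so its treewidth is at least 1. Combining the bounds, tw(G) = 1.

Treewidth 1.
One such decomposition:
Bags: B1 = {2, 4}  B2 = {1, 4}  B3 = {0, 1}  B4 = {3, 4}
Tree: B1–B2, B2–B3, B1–B4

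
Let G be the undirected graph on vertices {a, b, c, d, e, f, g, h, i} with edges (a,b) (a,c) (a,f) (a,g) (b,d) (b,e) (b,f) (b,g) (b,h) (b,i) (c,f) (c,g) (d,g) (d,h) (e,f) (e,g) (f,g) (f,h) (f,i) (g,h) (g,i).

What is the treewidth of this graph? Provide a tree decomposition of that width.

Each bag holds 4 vertices, so the decomposition has width 3, which upper-bounds the treewidth. On the other hand G contains the 4-clique {b, d, g, h}. A clique must lie in a single bag of any decomposition, so no decomposition can have width below 3. Hence tw(G) = 3 exactly.

Treewidth 3.
One such decomposition:
Bags: B1 = {b, f, g, h}  B2 = {b, e, f, g}  B3 = {a, b, f, g}  B4 = {b, f, g, i}  B5 = {b, d, g, h}  B6 = {a, c, f, g}
Tree: B1–B2, B2–B3, B3–B4, B1–B5, B3–B6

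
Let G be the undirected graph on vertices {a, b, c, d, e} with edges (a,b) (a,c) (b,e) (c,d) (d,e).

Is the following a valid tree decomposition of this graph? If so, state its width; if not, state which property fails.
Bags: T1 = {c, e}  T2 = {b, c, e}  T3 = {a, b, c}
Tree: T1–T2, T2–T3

A tree decomposition must satisfy three properties: every vertex lies in some bag; for every edge, both endpoints lie together in some bag; and for every vertex, the bags containing it form a connected subtree. Here vertex d appears in no bag, so the decomposition is invalid.

No — vertex d appears in no bag.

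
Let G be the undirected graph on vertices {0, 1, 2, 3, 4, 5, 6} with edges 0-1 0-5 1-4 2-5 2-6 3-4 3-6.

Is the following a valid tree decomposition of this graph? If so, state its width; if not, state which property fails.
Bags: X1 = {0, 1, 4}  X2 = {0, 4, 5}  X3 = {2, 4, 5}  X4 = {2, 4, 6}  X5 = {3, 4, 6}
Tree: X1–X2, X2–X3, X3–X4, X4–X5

Every vertex of G appears in some bag (union = {0, 1, 2, 3, 4, 5, 6}); every edge is covered by a bag; and for each vertex v the set of bags containing v is connected in the bag tree. The decomposition is therefore valid. The largest bag has 3 vertices, so the width is 2.

Yes; width 2.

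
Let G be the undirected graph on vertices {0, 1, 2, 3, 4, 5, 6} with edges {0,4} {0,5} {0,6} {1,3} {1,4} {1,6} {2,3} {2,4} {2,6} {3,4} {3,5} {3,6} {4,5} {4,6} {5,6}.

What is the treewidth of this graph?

3

A width-3 tree decomposition is:
Bags: B1 = {1, 3, 4, 6}  B2 = {2, 3, 4, 6}  B3 = {3, 4, 5, 6}  B4 = {0, 4, 5, 6}
Tree: B1–B2, B2–B3, B3–B4
Each bag holds 4 vertices, so the decomposition has width 3, which upper-bounds the treewidth. Conversely, {0, 4, 5, 6} is a clique of size 4, and the vertices of any clique must share a bag in every tree decomposition; so some bag has ≥ 4 vertices and tw(G) ≥ 3. The upper and lower bounds meet at 3, so that is the treewidth.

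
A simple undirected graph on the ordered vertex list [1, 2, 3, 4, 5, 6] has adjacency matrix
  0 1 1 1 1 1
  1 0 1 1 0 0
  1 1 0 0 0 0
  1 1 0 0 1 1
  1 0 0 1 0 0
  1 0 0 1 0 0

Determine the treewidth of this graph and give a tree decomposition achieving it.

Each bag holds 3 vertices, so the decomposition has width 2, which upper-bounds the treewidth. Conversely, {1, 2, 3} is a clique of size 3, and the vertices of any clique must share a bag in every tree decomposition; so some bag has ≥ 3 vertices and tw(G) ≥ 2. The upper and lower bounds meet at 2, so that is the treewidth.

Treewidth 2.
One optimal decomposition is:
Bags: B1 = {1, 2, 4}  B2 = {1, 4, 5}  B3 = {1, 4, 6}  B4 = {1, 2, 3}
Tree: B1–B2, B2–B3, B1–B4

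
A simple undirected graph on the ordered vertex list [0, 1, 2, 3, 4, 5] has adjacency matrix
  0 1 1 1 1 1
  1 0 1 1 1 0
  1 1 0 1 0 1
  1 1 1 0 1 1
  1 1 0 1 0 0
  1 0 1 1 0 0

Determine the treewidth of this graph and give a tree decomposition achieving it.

Treewidth 3.
One such decomposition:
Bags: B1 = {0, 1, 3, 4}  B2 = {0, 1, 2, 3}  B3 = {0, 2, 3, 5}
Tree: B1–B2, B2–B3

Each bag holds 4 vertices, so the decomposition has width 3, which upper-bounds the treewidth. Conversely, {0, 1, 2, 3} is a clique of size 4, and the vertices of any clique must share a bag in every tree decomposition; so some bag has ≥ 4 vertices and tw(G) ≥ 3. Therefore the treewidth is 3.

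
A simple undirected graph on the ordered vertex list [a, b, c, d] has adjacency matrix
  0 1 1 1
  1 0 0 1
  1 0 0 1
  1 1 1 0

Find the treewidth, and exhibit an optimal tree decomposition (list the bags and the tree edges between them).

Treewidth 2.
Bags: B1 = {a, c, d}  B2 = {a, b, d}
Tree: B1–B2

The largest bag has 3 vertices, giving width 2; this decomposition certifies tw(G) ≤ 2. Conversely, {a, c, d} is a clique of size 3, and the vertices of any clique must share a bag in every tree decomposition; so some bag has ≥ 3 vertices and tw(G) ≥ 2. Combining the bounds, tw(G) = 2.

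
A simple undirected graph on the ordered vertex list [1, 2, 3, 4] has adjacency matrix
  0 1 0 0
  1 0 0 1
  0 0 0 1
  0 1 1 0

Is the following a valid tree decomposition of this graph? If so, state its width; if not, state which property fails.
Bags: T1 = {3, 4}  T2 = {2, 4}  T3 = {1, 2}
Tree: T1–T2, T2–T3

Vertex coverage: the bags together contain {1, 2, 3, 4}, the full vertex set. Edge coverage: each edge of G has both endpoints in at least one bag. Running intersection: for every vertex, the bags containing it form a connected subtree. All three properties hold, so this is a valid tree decomposition of width max|bag| − 1 = 1, and hence tw(G) ≤ 1.

Yes; width 1.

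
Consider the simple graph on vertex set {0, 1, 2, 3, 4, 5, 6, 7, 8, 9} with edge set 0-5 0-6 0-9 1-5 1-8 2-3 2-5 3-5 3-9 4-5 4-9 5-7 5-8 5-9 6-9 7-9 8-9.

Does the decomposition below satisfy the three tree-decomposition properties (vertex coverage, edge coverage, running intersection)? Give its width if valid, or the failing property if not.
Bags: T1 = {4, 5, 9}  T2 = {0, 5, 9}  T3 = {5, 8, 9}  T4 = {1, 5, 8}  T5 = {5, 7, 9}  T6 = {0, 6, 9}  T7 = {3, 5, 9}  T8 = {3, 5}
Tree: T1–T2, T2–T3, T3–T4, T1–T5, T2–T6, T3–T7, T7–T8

No — vertex 2 appears in no bag.

A tree decomposition must satisfy three properties: every vertex lies in some bag; for every edge, both endpoints lie together in some bag; and for every vertex, the bags containing it form a connected subtree. Here vertex 2 appears in no bag, so the decomposition is invalid.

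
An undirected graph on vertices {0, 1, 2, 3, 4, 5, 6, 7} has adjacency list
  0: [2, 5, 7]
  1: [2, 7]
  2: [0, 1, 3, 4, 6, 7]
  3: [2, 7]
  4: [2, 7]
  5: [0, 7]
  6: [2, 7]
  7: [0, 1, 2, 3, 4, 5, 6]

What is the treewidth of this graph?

A width-2 tree decomposition is:
Bags: B1 = {1, 2, 7}  B2 = {2, 3, 7}  B3 = {0, 2, 7}  B4 = {2, 4, 7}  B5 = {0, 5, 7}  B6 = {2, 6, 7}
Tree: B1–B2, B2–B3, B1–B4, B3–B5, B4–B6
Every bag has size at most 3, so the width is 3 − 1 = 2 and tw(G) ≤ 2. On the other hand G contains the 3-clique {0, 2, 7}. A clique must lie in a single bag of any decomposition, so no decomposition can have width below 2. Combining the bounds, tw(G) = 2.

2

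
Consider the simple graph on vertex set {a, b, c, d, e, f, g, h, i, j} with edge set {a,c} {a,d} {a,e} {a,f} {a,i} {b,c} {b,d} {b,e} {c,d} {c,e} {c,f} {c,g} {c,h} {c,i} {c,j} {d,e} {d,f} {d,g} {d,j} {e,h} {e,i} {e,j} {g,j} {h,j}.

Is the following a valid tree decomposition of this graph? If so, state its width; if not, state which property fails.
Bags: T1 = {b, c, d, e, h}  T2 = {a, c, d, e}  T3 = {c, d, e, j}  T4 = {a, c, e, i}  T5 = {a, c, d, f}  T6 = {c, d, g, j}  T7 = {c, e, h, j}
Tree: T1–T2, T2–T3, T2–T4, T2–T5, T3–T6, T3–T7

A tree decomposition must satisfy three properties: every vertex lies in some bag; for every edge, both endpoints lie together in some bag; and for every vertex, the bags containing it form a connected subtree. Here bags containing vertex h are not connected in the tree, so the decomposition is invalid.

No — bags containing vertex h are not connected in the tree.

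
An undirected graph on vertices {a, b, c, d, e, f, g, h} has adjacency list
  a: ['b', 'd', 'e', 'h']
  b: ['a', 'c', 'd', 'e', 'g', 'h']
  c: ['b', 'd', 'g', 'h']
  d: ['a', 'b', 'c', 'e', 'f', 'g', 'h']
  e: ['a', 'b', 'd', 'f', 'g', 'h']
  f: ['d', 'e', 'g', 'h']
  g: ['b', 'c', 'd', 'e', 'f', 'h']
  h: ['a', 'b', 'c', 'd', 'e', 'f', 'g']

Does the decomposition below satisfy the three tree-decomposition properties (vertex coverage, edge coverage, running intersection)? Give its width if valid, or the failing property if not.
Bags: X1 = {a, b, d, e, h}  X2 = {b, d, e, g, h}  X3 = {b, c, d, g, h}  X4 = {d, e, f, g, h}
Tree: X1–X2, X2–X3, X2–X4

Yes; width 4.

Every vertex of G appears in some bag (union = {a, b, c, d, e, f, g, h}); every edge is covered by a bag; and for each vertex v the set of bags containing v is connected in the bag tree. The decomposition is therefore valid. The largest bag has 5 vertices, so the width is 4.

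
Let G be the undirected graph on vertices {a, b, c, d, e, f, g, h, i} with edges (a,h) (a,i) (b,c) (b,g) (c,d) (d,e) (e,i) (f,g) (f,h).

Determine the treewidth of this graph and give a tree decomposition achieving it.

Every bag has size at most 3, so the width is 3 − 1 = 2 and tw(G) ≤ 2. For the lower bound, G contains the cycle e–d–c–b–g–f–h–a–i–e, so G is not a forest; only forests have treewidth ≤ 1, hence tw(G) ≥ 2. The upper and lower bounds meet at 2, so that is the treewidth.

Treewidth 2.
Bags: B1 = {c, d, e}  B2 = {b, c, e}  B3 = {b, e, g}  B4 = {e, f, g}  B5 = {e, f, h}  B6 = {a, e, h}  B7 = {a, e, i}
Tree: B1–B2, B2–B3, B3–B4, B4–B5, B5–B6, B6–B7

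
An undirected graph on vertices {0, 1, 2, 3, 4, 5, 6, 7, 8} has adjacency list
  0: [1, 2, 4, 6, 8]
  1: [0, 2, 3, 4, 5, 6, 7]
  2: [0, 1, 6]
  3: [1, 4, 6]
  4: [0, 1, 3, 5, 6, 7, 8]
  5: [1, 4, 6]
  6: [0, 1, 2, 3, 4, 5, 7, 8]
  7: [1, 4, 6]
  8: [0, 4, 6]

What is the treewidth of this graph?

3

A width-3 tree decomposition is:
Bags: B1 = {0, 1, 4, 6}  B2 = {0, 1, 2, 6}  B3 = {1, 4, 5, 6}  B4 = {0, 4, 6, 8}  B5 = {1, 4, 6, 7}  B6 = {1, 3, 4, 6}
Tree: B1–B2, B1–B3, B1–B4, B3–B5, B3–B6
The largest bag has 4 vertices, giving width 3; this decomposition certifies tw(G) ≤ 3. Conversely, {0, 4, 6, 8} is a clique of size 4, and the vertices of any clique must share a bag in every tree decomposition; so some bag has ≥ 4 vertices and tw(G) ≥ 3. Therefore the treewidth is 3.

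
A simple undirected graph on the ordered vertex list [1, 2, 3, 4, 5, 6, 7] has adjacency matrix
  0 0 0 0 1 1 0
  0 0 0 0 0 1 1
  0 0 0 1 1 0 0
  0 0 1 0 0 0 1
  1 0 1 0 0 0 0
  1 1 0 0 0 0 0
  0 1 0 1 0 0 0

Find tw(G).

A width-2 tree decomposition is:
Bags: B1 = {1, 2, 6}  B2 = {1, 2, 7}  B3 = {1, 4, 7}  B4 = {1, 3, 4}  B5 = {1, 3, 5}
Tree: B1–B2, B2–B3, B3–B4, B4–B5
Each bag holds 3 vertices, so the decomposition has width 2, which upper-bounds the treewidth. Since 1–6–2–7–4–3–5–1 is a cycle in G, G is not acyclic. Forests are exactly the graphs of treewidth ≤ 1, so tw(G) ≥ 2. Combining the bounds, tw(G) = 2.

2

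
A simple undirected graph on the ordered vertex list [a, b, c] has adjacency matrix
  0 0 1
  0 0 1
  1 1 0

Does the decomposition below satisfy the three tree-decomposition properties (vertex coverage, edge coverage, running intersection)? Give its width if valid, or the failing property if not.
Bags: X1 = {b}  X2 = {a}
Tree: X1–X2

A tree decomposition must satisfy three properties: every vertex lies in some bag; for every edge, both endpoints lie together in some bag; and for every vertex, the bags containing it form a connected subtree. Here vertex c appears in no bag, so the decomposition is invalid.

No — vertex c appears in no bag.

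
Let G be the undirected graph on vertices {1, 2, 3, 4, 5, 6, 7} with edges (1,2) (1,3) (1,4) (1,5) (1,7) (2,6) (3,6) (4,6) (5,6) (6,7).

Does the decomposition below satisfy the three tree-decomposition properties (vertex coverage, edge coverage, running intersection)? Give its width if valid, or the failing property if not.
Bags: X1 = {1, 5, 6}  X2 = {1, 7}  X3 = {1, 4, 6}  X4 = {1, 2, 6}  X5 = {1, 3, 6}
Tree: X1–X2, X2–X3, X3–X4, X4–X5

A tree decomposition must satisfy three properties: every vertex lies in some bag; for every edge, both endpoints lie together in some bag; and for every vertex, the bags containing it form a connected subtree. Here edge (6,7) lies in no bag, so the decomposition is invalid.

No — edge (6,7) lies in no bag.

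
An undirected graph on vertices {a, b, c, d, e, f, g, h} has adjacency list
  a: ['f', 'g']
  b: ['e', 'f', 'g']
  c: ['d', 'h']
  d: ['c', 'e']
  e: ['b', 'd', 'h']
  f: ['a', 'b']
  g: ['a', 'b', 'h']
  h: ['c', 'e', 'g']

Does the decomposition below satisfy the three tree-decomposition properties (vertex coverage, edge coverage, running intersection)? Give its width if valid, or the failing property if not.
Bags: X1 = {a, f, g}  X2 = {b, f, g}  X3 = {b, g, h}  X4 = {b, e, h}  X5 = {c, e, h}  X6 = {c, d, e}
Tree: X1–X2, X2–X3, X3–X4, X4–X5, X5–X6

Every vertex of G appears in some bag (union = {a, b, c, d, e, f, g, h}); every edge is covered by a bag; and for each vertex v the set of bags containing v is connected in the bag tree. The decomposition is therefore valid. The largest bag has 3 vertices, so the width is 2.

Yes; width 2.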